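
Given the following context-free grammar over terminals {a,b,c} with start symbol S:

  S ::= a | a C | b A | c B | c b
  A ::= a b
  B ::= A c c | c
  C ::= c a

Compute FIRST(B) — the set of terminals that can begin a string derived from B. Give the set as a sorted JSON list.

Compute FIRST by fixpoint:
iter 1:
  A via A→a b: +{a}
  B via B→A c c: +{a}
  B via B→c: +{c}
  C via C→c a: +{c}
  S via S→a: +{a}
  S via S→b A: +{b}
  S via S→c B: +{c}
  FIRST[S]={a,b,c}  FIRST[A]={a}  FIRST[B]={a,c}  FIRST[C]={c}
iter 2: (stable)
  FIRST[S]={a,b,c}  FIRST[A]={a}  FIRST[B]={a,c}  FIRST[C]={c}

FIRST(B) = ["a", "c"]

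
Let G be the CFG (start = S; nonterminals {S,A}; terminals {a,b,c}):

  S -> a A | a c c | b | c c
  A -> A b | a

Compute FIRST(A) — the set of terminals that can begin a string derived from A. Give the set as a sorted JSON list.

FIRST sets, iterate to fixpoint:
pass 1:
  A via A→a: +{a}
  S via S→a A: +{a}
  S via S→b: +{b}
  S via S→c c: +{c}
  S: {a,b,c}  A: {a}
pass 2: (no change)
  S: {a,b,c}  A: {a}

FIRST(A) = ["a"]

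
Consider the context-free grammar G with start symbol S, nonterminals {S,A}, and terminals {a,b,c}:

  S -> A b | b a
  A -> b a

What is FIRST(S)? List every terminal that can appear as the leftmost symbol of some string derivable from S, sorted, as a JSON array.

Compute FIRST by fixpoint:
iter 1:
  A via A→b a: +{b}
  S via S→A b: +{b}
  S: {b}  A: {b}
iter 2: (no change)
  S: {b}  A: {b}

FIRST(S) = ["b"]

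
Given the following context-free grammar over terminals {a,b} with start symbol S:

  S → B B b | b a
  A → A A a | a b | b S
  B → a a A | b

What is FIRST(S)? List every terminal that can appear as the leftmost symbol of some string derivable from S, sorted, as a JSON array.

FIRST iteration:
pass 1:
  A via A→a b: +{a}
  A via A→b S: +{b}
  B via B→a a A: +{a}
  B via B→b: +{b}
  S via S→B B b: +{a,b}
  S: {a,b}  A: {a,b}  B: {a,b}
pass 2: done
  S: {a,b}  A: {a,b}  B: {a,b}

FIRST(S) = ["a", "b"]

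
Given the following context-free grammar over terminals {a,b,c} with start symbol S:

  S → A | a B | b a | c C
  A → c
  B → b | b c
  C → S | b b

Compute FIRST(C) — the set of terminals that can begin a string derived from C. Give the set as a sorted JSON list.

FIRST sets, iterate to fixpoint:
[1]
  A via A→c: +{c}
  B via B→b: +{b}
  C via C→b b: +{b}
  S via S→A: +{c}
  S via S→a B: +{a}
  S via S→b a: +{b}
  FIRST(S)={a,b,c}  FIRST(A)={c}  FIRST(B)={b}  FIRST(C)={b}
[2]
  C via C→S: +{a,c}
  FIRST(S)={a,b,c}  FIRST(A)={c}  FIRST(B)={b}  FIRST(C)={a,b,c}
[3] — fixpoint
  FIRST(S)={a,b,c}  FIRST(A)={c}  FIRST(B)={b}  FIRST(C)={a,b,c}

FIRST(C) = ["a", "b", "c"]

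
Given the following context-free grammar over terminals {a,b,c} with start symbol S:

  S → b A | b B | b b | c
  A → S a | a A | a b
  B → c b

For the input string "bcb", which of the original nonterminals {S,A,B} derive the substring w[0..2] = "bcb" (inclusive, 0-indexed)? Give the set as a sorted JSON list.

CNF form of G:
  S -> T1 A | T1 B | T1 T1 | c
  A -> S T0 | T0 A | T0 T1
  B -> T2 T1
  T0 -> a
  T1 -> b
  T2 -> c

Fill CYK table bottom-up — only the sub-triangle for w[0..2]:
  T[0,0] 'b' = {T1}  orig:{}
  T[1,1] 'c' = {S,T2}  orig:{S}
  T[2,2] 'b' = {T1}  orig:{}
  T[0,1] 'bc' = ∅
  T[1,2] 'cb' = {B}
  T[0,2] 'bcb' = {S}

Original NTs in T[0,2] deriving "bcb": ["S"]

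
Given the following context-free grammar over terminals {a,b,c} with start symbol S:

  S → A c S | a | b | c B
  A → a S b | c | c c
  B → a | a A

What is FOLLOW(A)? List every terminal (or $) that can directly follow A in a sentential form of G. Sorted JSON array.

Compute FIRST by fixpoint:
[1]
  A via A→a S b: +{a}
  A via A→c: +{c}
  B via B→a: +{a}
  S via S→A c S: +{a,c}
  S via S→b: +{b}
  FIRST(S)={a,b,c}  FIRST(A)={a,c}  FIRST(B)={a}
[2] done
  FIRST(S)={a,b,c}  FIRST(A)={a,c}  FIRST(B)={a}

FOLLOW sets:
FOLLOW(S) := {$}
[1]
  A→a S b: FOLLOW(S) ⊇ FIRST(b) = {b}; new: +{b}
  S→A c S: FOLLOW(A) ⊇ FIRST(c) = {c}; new: +{c}
  S→c B: FOLLOW(B) ⊇ FOLLOW(S) ⊇ {$,b}; new: +{$,b}
  S: {$,b}  A: {c}  B: {$,b}
[2]
  B→a A: FOLLOW(A) ⊇ FOLLOW(B) ⊇ {$,b}; new: +{$,b}
  S: {$,b}  A: {$,b,c}  B: {$,b}
[3] done
  S: {$,b}  A: {$,b,c}  B: {$,b}

FOLLOW(A) = ["$", "b", "c"]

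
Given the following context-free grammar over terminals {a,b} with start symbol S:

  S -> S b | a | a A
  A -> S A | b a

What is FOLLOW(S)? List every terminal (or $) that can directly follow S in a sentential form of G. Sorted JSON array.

FIRST iteration:
round 1:
  A via A→b a: +{b}
  S via S→a: +{a}
  FIRST(S)={a}  FIRST(A)={b}
round 2:
  A via A→S A: +{a}
  FIRST(S)={a}  FIRST(A)={a,b}
round 3: (no change)
  FIRST(S)={a}  FIRST(A)={a,b}

Compute FOLLOW by fixpoint:
initialize: $ ∈ FOLLOW(S)
iter 1:
  A→S A: FOLLOW(S) ⊇ FIRST(A) = {a,b}; new: +{a,b}
  S→a A: FOLLOW(A) ⊇ FOLLOW(S) ⊇ {$,a,b}; new: +{$,a,b}
  FOLLOW(S)={$,a,b}  FOLLOW(A)={$,a,b}
iter 2: (stable)
  FOLLOW(S)={$,a,b}  FOLLOW(A)={$,a,b}

FOLLOW(S) = ["$", "a", "b"]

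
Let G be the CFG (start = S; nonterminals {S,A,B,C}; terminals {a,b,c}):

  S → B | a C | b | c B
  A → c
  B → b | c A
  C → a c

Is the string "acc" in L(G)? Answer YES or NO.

CNF form of G:
  S -> T0 A | T0 B | T1 C | b
  A -> c
  B -> T0 A | b
  C -> T1 T0
  T0 -> c
  T1 -> a

CYK fill:
  cell(0,0) a: {T1}  orig:{}
  cell(1,1) c: {A,T0}  orig:{A}
  cell(2,2) c: {A,T0}  orig:{A}
  cell(0,1) ac: {C}
  cell(1,2) cc: {B,S}
  cell(0,2) acc: ∅

S ∉ T[0,2] ⇒ NO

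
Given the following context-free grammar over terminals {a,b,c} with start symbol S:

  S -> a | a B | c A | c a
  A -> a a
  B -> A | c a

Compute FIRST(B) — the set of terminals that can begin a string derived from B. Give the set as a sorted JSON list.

FIRST iteration:
iter 1:
  A via A→a a: +{a}
  B via B→A: +{a}
  B via B→c a: +{c}
  S via S→a: +{a}
  S via S→c A: +{c}
  S: {a,c}  A: {a}  B: {a,c}
iter 2: (no change)
  S: {a,c}  A: {a}  B: {a,c}

FIRST(B) = ["a", "c"]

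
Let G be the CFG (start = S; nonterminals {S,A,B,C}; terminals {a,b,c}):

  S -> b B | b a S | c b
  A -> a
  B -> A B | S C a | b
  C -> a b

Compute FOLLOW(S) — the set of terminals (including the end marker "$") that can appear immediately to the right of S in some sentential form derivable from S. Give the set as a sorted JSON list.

FIRST iteration:
iter 1:
  A via A→a: +{a}
  B via B→A B: +{a}
  B via B→b: +{b}
  C via C→a b: +{a}
  S via S→b B: +{b}
  S via S→c b: +{c}
  FIRST(S)={b,c}  FIRST(A)={a}  FIRST(B)={a,b}  FIRST(C)={a}
iter 2:
  B via B→S C a: +{c}
  FIRST(S)={b,c}  FIRST(A)={a}  FIRST(B)={a,b,c}  FIRST(C)={a}
iter 3: — fixpoint
  FIRST(S)={b,c}  FIRST(A)={a}  FIRST(B)={a,b,c}  FIRST(C)={a}

FOLLOW iteration:
FOLLOW(S) := {$}
pass 1:
  B→A B: FOLLOW(A) ⊇ FIRST(B) = {a,b,c}; new: +{a,b,c}
  B→S C a: FOLLOW(S) ⊇ FIRST(C) = {a}; new: +{a}
  B→S C a: FOLLOW(C) ⊇ FIRST(a) = {a}; new: +{a}
  S→b B: FOLLOW(B) ⊇ FOLLOW(S) ⊇ {$,a}; new: +{$,a}
  FOLLOW[S]={$,a}  FOLLOW[A]={a,b,c}  FOLLOW[B]={$,a}  FOLLOW[C]={a}
pass 2: done
  FOLLOW[S]={$,a}  FOLLOW[A]={a,b,c}  FOLLOW[B]={$,a}  FOLLOW[C]={a}

FOLLOW(S) = ["$", "a"]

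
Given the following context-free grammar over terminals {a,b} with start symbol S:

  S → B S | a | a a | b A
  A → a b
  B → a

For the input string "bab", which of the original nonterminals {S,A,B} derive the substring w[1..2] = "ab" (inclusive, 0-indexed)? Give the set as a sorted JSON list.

Convert to CNF:
  S -> B S | T0 T0 | T1 A | a
  A -> T0 T1
  B -> a
  T0 -> a
  T1 -> b

Fill CYK table bottom-up — only the sub-triangle for w[1..2]:
  [1..1]={B,S,T0}  "a"  orig:{B,S}
  [2..2]={T1}  "b"  orig:{}
  [1..2]={A}  "ab"

Original NTs in T[1,2] deriving "ab": ["A"]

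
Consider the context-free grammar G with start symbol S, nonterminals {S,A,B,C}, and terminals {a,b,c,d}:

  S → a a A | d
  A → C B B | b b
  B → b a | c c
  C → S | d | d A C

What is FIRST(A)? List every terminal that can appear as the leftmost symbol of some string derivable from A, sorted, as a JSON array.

FIRST iteration:
round 1:
  A via A→b b: +{b}
  B via B→b a: +{b}
  B via B→c c: +{c}
  C via C→d: +{d}
  S via S→a a A: +{a}
  S via S→d: +{d}
  FIRST[S]={a,d}  FIRST[A]={b}  FIRST[B]={b,c}  FIRST[C]={d}
round 2:
  A via A→C B B: +{d}
  C via C→S: +{a}
  FIRST[S]={a,d}  FIRST[A]={b,d}  FIRST[B]={b,c}  FIRST[C]={a,d}
round 3:
  A via A→C B B: +{a}
  FIRST[S]={a,d}  FIRST[A]={a,b,d}  FIRST[B]={b,c}  FIRST[C]={a,d}
round 4: (no change)
  FIRST[S]={a,d}  FIRST[A]={a,b,d}  FIRST[B]={b,c}  FIRST[C]={a,d}

FIRST(A) = ["a", "b", "d"]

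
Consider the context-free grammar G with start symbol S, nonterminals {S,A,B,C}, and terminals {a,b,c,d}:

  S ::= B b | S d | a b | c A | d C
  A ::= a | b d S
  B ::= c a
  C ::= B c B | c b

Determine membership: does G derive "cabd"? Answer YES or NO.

Convert to CNF:
  S -> B T0 | S T1 | T1 C | T2 A | T3 T0
  A -> T0 X4 | a
  B -> T2 T3
  C -> B X5 | T2 T0
  T0 -> b
  T1 -> d
  T2 -> c
  T3 -> a
  X4 -> T1 S
  X5 -> T2 B

CYK table (by increasing span):
  [0..0]={T2}  "c"  orig:{}
  [1..1]={A,T3}  "a"  orig:{A}
  [2..2]={T0}  "b"  orig:{}
  [3..3]={T1}  "d"  orig:{}
  [0..1]={B,S}  "ca"
  [1..2]={S}  "ab"
  [2..3]=∅  "bd"
  [0..2]={S}  "cab"
  [1..3]={S}  "abd"
  [0..3]={S}  "cabd"

S ∈ T[0,3] ⇒ YES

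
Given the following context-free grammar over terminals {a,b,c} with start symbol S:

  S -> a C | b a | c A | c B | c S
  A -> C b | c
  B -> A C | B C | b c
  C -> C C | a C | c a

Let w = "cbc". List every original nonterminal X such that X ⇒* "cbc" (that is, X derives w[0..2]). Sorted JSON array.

Convert to CNF:
  S -> T0 T2 | T1 A | T1 B | T1 S | T2 C
  A -> C T0 | c
  B -> A C | B C | T0 T1
  C -> C C | T1 T2 | T2 C
  T0 -> b
  T1 -> c
  T2 -> a

Fill CYK table bottom-up (cells [i..j] with 0 ≤ i ≤ j ≤ 2 only):
  T[0,0] 'c' = {A,T1}  orig:{A}
  T[1,1] 'b' = {T0}  orig:{}
  T[2,2] 'c' = {A,T1}  orig:{A}
  T[0,1] 'cb' = ∅
  T[1,2] 'bc' = {B}
  T[0,2] 'cbc' = {S}

Original NTs in T[0,2] deriving "cbc": ["S"]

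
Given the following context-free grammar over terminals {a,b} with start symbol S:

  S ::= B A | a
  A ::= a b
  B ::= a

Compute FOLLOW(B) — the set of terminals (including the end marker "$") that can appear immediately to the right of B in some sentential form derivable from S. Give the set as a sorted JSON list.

Compute FIRST by fixpoint:
round 1:
  A via A→a b: +{a}
  B via B→a: +{a}
  S via S→B A: +{a}
  FIRST(S)={a}  FIRST(A)={a}  FIRST(B)={a}
round 2: (no change)
  FIRST(S)={a}  FIRST(A)={a}  FIRST(B)={a}

Compute FOLLOW by fixpoint:
seed FOLLOW(S) with $
round 1:
  S→B A: FOLLOW(B) ⊇ FIRST(A) = {a}; new: +{a}
  S→B A: FOLLOW(A) ⊇ FOLLOW(S) ⊇ {$}; new: +{$}
  FOLLOW(S)={$}  FOLLOW(A)={$}  FOLLOW(B)={a}
round 2: (stable)
  FOLLOW(S)={$}  FOLLOW(A)={$}  FOLLOW(B)={a}

FOLLOW(B) = ["a"]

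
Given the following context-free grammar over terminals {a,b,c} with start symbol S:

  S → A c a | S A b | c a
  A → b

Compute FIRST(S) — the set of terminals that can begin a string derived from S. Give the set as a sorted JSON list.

FIRST sets, iterate to fixpoint:
iter 1:
  A via A→b: +{b}
  S via S→A c a: +{b}
  S via S→c a: +{c}
  S: {b,c}  A: {b}
iter 2: (stable)
  S: {b,c}  A: {b}

FIRST(S) = ["b", "c"]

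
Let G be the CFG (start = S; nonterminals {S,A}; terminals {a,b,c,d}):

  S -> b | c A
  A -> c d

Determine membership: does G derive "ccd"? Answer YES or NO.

Convert to CNF:
  S -> T0 A | b
  A -> T0 T1
  T0 -> c
  T1 -> d

Fill CYK table bottom-up:
  [0..0]={T0}  "c"  orig:{}
  [1..1]={T0}  "c"  orig:{}
  [2..2]={T1}  "d"  orig:{}
  [0..1]=∅  "cc"
  [1..2]={A}  "cd"
  [0..2]={S}  "ccd"

S ∈ T[0,2] ⇒ YES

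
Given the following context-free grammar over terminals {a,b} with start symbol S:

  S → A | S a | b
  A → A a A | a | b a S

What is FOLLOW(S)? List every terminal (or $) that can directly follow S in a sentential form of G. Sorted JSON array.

Compute FIRST by fixpoint:
pass 1:
  A via A→a: +{a}
  A via A→b a S: +{b}
  S via S→A: +{a,b}
  FIRST[S]={a,b}  FIRST[A]={a,b}
pass 2: (stable)
  FIRST[S]={a,b}  FIRST[A]={a,b}

FOLLOW iteration:
initialize: $ ∈ FOLLOW(S)
[1]
  A→A a A: FOLLOW(A) ⊇ FIRST(a) = {a}; new: +{a}
  A→b a S: FOLLOW(S) ⊇ FOLLOW(A) ⊇ {a}; new: +{a}
  S→A: FOLLOW(A) ⊇ FOLLOW(S) ⊇ {$,a}; new: +{$}
  FOLLOW(S)={$,a}  FOLLOW(A)={$,a}
[2] (no change)
  FOLLOW(S)={$,a}  FOLLOW(A)={$,a}

FOLLOW(S) = ["$", "a"]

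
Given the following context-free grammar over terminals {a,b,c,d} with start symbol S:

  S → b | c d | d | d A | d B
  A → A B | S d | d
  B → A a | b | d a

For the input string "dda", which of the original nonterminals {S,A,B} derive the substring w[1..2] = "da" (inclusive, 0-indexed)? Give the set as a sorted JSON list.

Convert to CNF:
  S -> T0 A | T0 B | T2 T0 | b | d
  A -> A B | S T0 | d
  B -> A T1 | T0 T1 | b
  T0 -> d
  T1 -> a
  T2 -> c

CYK table (by increasing span) (cells [i..j] with 1 ≤ i ≤ j ≤ 2 only):
  T[1,1] 'd' = {A,S,T0}  orig:{A,S}
  T[2,2] 'a' = {T1}  orig:{}
  T[1,2] 'da' = {B}

Original NTs in T[1,2] deriving "da": ["B"]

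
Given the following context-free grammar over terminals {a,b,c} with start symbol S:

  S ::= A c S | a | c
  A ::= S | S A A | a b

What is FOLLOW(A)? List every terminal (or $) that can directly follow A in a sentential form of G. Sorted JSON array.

FIRST sets, iterate to fixpoint:
pass 1:
  A via A→a b: +{a}
  S via S→A c S: +{a}
  S via S→c: +{c}
  FIRST[S]={a,c}  FIRST[A]={a}
pass 2:
  A via A→S: +{c}
  FIRST[S]={a,c}  FIRST[A]={a,c}
pass 3: (stable)
  FIRST[S]={a,c}  FIRST[A]={a,c}

FOLLOW iteration:
initialize: $ ∈ FOLLOW(S)
round 1:
  A→S A A: FOLLOW(S) ⊇ FIRST(A) = {a,c}; new: +{a,c}
  A→S A A: FOLLOW(A) ⊇ FIRST(A) = {a,c}; new: +{a,c}
  FOLLOW[S]={$,a,c}  FOLLOW[A]={a,c}
round 2: done
  FOLLOW[S]={$,a,c}  FOLLOW[A]={a,c}

FOLLOW(A) = ["a", "c"]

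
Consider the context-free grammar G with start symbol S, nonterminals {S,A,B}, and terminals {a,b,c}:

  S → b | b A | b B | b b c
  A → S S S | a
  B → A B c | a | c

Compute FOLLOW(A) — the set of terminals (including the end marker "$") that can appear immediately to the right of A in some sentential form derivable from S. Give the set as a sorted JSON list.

Compute FIRST by fixpoint:
round 1:
  A via A→a: +{a}
  B via B→A B c: +{a}
  B via B→c: +{c}
  S via S→b: +{b}
  S: {b}  A: {a}  B: {a,c}
round 2:
  A via A→S S S: +{b}
  B via B→A B c: +{b}
  S: {b}  A: {a,b}  B: {a,b,c}
round 3: (no change)
  S: {b}  A: {a,b}  B: {a,b,c}

Compute FOLLOW by fixpoint:
initialize: $ ∈ FOLLOW(S)
pass 1:
  A→S S S: FOLLOW(S) ⊇ FIRST(S) = {b}; new: +{b}
  B→A B c: FOLLOW(A) ⊇ FIRST(B) = {a,b,c}; new: +{a,b,c}
  B→A B c: FOLLOW(B) ⊇ FIRST(c) = {c}; new: +{c}
  S→b A: FOLLOW(A) ⊇ FOLLOW(S) ⊇ {$,b}; new: +{$}
  S→b B: FOLLOW(B) ⊇ FOLLOW(S) ⊇ {$,b}; new: +{$,b}
  FOLLOW(S)={$,b}  FOLLOW(A)={$,a,b,c}  FOLLOW(B)={$,b,c}
pass 2:
  A→S S S: FOLLOW(S) ⊇ FOLLOW(A) ⊇ {$,a,b,c}; new: +{a,c}
  S→b B: FOLLOW(B) ⊇ FOLLOW(S) ⊇ {$,a,b,c}; new: +{a}
  FOLLOW(S)={$,a,b,c}  FOLLOW(A)={$,a,b,c}  FOLLOW(B)={$,a,b,c}
pass 3: (no change)
  FOLLOW(S)={$,a,b,c}  FOLLOW(A)={$,a,b,c}  FOLLOW(B)={$,a,b,c}

FOLLOW(A) = ["$", "a", "b", "c"]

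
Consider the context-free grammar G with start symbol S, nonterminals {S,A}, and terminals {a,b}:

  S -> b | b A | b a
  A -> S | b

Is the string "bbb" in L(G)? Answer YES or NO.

CNF form of G:
  S -> T0 A | T0 T1 | b
  A -> T0 A | T0 T1 | b
  T0 -> b
  T1 -> a

Fill CYK table bottom-up:
  cell(0,0) b: {A,S,T0}  orig:{A,S}
  cell(1,1) b: {A,S,T0}  orig:{A,S}
  cell(2,2) b: {A,S,T0}  orig:{A,S}
  cell(0,1) bb: {A,S}
  cell(1,2) bb: {A,S}
  cell(0,2) bbb: {A,S}

S ∈ T[0,2] ⇒ YES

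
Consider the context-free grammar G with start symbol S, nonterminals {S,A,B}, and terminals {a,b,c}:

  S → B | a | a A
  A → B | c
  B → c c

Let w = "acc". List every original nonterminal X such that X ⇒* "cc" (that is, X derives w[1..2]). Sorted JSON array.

CNF form of G:
  S -> T0 T0 | T1 A | a
  A -> T0 T0 | c
  B -> T0 T0
  T0 -> c
  T1 -> a

CYK table (by increasing span), restricted to cells inside w[1..2]:
  [1..1]={A,T0}  "c"  orig:{A}
  [2..2]={A,T0}  "c"  orig:{A}
  [1..2]={A,B,S}  "cc"

Original NTs in T[1,2] deriving "cc": ["A", "B", "S"]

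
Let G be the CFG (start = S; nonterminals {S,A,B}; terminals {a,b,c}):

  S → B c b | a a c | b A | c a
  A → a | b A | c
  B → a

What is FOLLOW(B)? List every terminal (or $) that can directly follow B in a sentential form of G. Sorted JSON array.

Compute FIRST by fixpoint:
round 1:
  A via A→a: +{a}
  A via A→b A: +{b}
  A via A→c: +{c}
  B via B→a: +{a}
  S via S→B c b: +{a}
  S via S→b A: +{b}
  S via S→c a: +{c}
  S: {a,b,c}  A: {a,b,c}  B: {a}
round 2: (no change)
  S: {a,b,c}  A: {a,b,c}  B: {a}

FOLLOW iteration:
FOLLOW(S) := {$}
round 1:
  S→B c b: FOLLOW(B) ⊇ FIRST(c) = {c}; new: +{c}
  S→b A: FOLLOW(A) ⊇ FOLLOW(S) ⊇ {$}; new: +{$}
  FOLLOW(S)={$}  FOLLOW(A)={$}  FOLLOW(B)={c}
round 2: (stable)
  FOLLOW(S)={$}  FOLLOW(A)={$}  FOLLOW(B)={c}

FOLLOW(B) = ["c"]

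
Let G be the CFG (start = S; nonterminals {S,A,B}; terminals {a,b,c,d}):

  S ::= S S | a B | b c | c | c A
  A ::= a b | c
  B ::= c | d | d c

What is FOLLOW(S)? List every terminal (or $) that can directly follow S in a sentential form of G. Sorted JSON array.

FIRST sets, iterate to fixpoint:
round 1:
  A via A→a b: +{a}
  A via A→c: +{c}
  B via B→c: +{c}
  B via B→d: +{d}
  S via S→a B: +{a}
  S via S→b c: +{b}
  S via S→c: +{c}
  FIRST(S)={a,b,c}  FIRST(A)={a,c}  FIRST(B)={c,d}
round 2: (no change)
  FIRST(S)={a,b,c}  FIRST(A)={a,c}  FIRST(B)={c,d}

Compute FOLLOW by fixpoint:
seed FOLLOW(S) with $
iter 1:
  S→S S: FOLLOW(S) ⊇ FIRST(S) = {a,b,c}; new: +{a,b,c}
  S→a B: FOLLOW(B) ⊇ FOLLOW(S) ⊇ {$,a,b,c}; new: +{$,a,b,c}
  S→c A: FOLLOW(A) ⊇ FOLLOW(S) ⊇ {$,a,b,c}; new: +{$,a,b,c}
  S: {$,a,b,c}  A: {$,a,b,c}  B: {$,a,b,c}
iter 2: done
  S: {$,a,b,c}  A: {$,a,b,c}  B: {$,a,b,c}

FOLLOW(S) = ["$", "a", "b", "c"]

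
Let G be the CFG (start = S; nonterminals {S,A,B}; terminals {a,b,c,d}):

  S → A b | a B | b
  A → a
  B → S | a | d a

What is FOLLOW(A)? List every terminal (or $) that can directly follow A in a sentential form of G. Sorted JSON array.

FIRST sets, iterate to fixpoint:
round 1:
  A via A→a: +{a}
  B via B→a: +{a}
  B via B→d a: +{d}
  S via S→A b: +{a}
  S via S→b: +{b}
  S: {a,b}  A: {a}  B: {a,d}
round 2:
  B via B→S: +{b}
  S: {a,b}  A: {a}  B: {a,b,d}
round 3: (no change)
  S: {a,b}  A: {a}  B: {a,b,d}

FOLLOW sets:
seed FOLLOW(S) with $
round 1:
  S→A b: FOLLOW(A) ⊇ FIRST(b) = {b}; new: +{b}
  S→a B: FOLLOW(B) ⊇ FOLLOW(S) ⊇ {$}; new: +{$}
  FOLLOW[S]={$}  FOLLOW[A]={b}  FOLLOW[B]={$}
round 2: — fixpoint
  FOLLOW[S]={$}  FOLLOW[A]={b}  FOLLOW[B]={$}

FOLLOW(A) = ["b"]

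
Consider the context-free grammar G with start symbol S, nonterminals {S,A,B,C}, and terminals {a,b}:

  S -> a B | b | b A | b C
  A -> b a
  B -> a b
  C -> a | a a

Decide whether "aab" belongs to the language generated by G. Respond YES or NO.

Convert to CNF:
  S -> T0 A | T0 C | T1 B | b
  A -> T0 T1
  B -> T1 T0
  C -> T1 T1 | a
  T0 -> b
  T1 -> a

Fill CYK table bottom-up:
  T[0,0] 'a' = {C,T1}  orig:{C}
  T[1,1] 'a' = {C,T1}  orig:{C}
  T[2,2] 'b' = {S,T0}  orig:{S}
  T[0,1] 'aa' = {C}
  T[1,2] 'ab' = {B}
  T[0,2] 'aab' = {S}

S ∈ T[0,2] ⇒ YES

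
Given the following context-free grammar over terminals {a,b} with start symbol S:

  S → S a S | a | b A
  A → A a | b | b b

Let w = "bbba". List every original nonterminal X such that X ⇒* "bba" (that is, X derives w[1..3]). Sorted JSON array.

CNF form of G:
  S -> S X2 | T1 A | a
  A -> A T0 | T1 T1 | b
  T0 -> a
  T1 -> b
  X2 -> T0 S

CYK fill (cells [i..j] with 1 ≤ i ≤ j ≤ 3 only):
  [1..1]={A,T1}  "b"  orig:{A}
  [2..2]={A,T1}  "b"  orig:{A}
  [3..3]={S,T0}  "a"  orig:{S}
  [1..2]={A,S}  "bb"
  [2..3]={A}  "ba"
  [1..3]={A,S}  "bba"

Original NTs in T[1,3] deriving "bba": ["A", "S"]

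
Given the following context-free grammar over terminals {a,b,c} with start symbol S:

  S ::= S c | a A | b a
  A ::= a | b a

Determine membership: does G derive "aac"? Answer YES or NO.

Convert to CNF:
  S -> S T2 | T0 T1 | T1 A
  A -> T0 T1 | a
  T0 -> b
  T1 -> a
  T2 -> c

Fill CYK table bottom-up:
  [0..0]={A,T1}  "a"  orig:{A}
  [1..1]={A,T1}  "a"  orig:{A}
  [2..2]={T2}  "c"  orig:{}
  [0..1]={S}  "aa"
  [1..2]=∅  "ac"
  [0..2]={S}  "aac"

S ∈ T[0,2] ⇒ YES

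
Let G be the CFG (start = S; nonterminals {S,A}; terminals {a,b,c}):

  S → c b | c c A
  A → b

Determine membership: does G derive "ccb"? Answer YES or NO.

Convert to CNF:
  S -> T0 T1 | T0 X2
  A -> b
  T0 -> c
  T1 -> b
  X2 -> T0 A

Fill CYK table bottom-up:
  T[0,0] 'c' = {T0}  orig:{}
  T[1,1] 'c' = {T0}  orig:{}
  T[2,2] 'b' = {A,T1}  orig:{A}
  T[0,1] 'cc' = ∅
  T[1,2] 'cb' = {S,X2}  orig:{S}
  T[0,2] 'ccb' = {S}

S ∈ T[0,2] ⇒ YES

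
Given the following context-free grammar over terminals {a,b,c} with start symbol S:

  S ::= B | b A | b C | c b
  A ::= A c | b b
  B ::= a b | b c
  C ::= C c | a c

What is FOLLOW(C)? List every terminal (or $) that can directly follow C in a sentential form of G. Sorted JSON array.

FIRST sets, iterate to fixpoint:
round 1:
  A via A→b b: +{b}
  B via B→a b: +{a}
  B via B→b c: +{b}
  C via C→a c: +{a}
  S via S→B: +{a,b}
  S via S→c b: +{c}
  FIRST(S)={a,b,c}  FIRST(A)={b}  FIRST(B)={a,b}  FIRST(C)={a}
round 2: — fixpoint
  FIRST(S)={a,b,c}  FIRST(A)={b}  FIRST(B)={a,b}  FIRST(C)={a}

FOLLOW iteration:
seed FOLLOW(S) with $
iter 1:
  A→A c: FOLLOW(A) ⊇ FIRST(c) = {c}; new: +{c}
  C→C c: FOLLOW(C) ⊇ FIRST(c) = {c}; new: +{c}
  S→B: FOLLOW(B) ⊇ FOLLOW(S) ⊇ {$}; new: +{$}
  S→b A: FOLLOW(A) ⊇ FOLLOW(S) ⊇ {$}; new: +{$}
  S→b C: FOLLOW(C) ⊇ FOLLOW(S) ⊇ {$}; new: +{$}
  S: {$}  A: {$,c}  B: {$}  C: {$,c}
iter 2: (no change)
  S: {$}  A: {$,c}  B: {$}  C: {$,c}

FOLLOW(C) = ["$", "c"]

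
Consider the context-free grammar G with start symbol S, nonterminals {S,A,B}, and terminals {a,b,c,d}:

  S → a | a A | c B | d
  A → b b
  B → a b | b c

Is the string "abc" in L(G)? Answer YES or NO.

Convert to CNF:
  S -> T1 A | T2 B | a | d
  A -> T0 T0
  B -> T0 T2 | T1 T0
  T0 -> b
  T1 -> a
  T2 -> c

Fill CYK table bottom-up:
  [0..0]={S,T1}  "a"  orig:{S}
  [1..1]={T0}  "b"  orig:{}
  [2..2]={T2}  "c"  orig:{}
  [0..1]={B}  "ab"
  [1..2]={B}  "bc"
  [0..2]=∅  "abc"

S ∉ T[0,2] ⇒ NO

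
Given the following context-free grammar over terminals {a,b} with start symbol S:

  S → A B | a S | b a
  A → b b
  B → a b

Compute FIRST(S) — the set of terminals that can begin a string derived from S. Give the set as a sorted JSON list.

Compute FIRST by fixpoint:
[1]
  A via A→b b: +{b}
  B via B→a b: +{a}
  S via S→A B: +{b}
  S via S→a S: +{a}
  S: {a,b}  A: {b}  B: {a}
[2] done
  S: {a,b}  A: {b}  B: {a}

FIRST(S) = ["a", "b"]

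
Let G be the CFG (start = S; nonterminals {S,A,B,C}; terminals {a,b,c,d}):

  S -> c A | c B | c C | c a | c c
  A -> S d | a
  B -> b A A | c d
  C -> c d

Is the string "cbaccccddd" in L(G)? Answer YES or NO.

CNF form of G:
  S -> T2 A | T2 B | T2 C | T2 T2 | T2 T3
  A -> S T0 | a
  B -> T1 X4 | T2 T0
  C -> T2 T0
  T0 -> d
  T1 -> b
  T2 -> c
  T3 -> a
  X4 -> A A

CYK fill:
  T[0,0] 'c' = {T2}  orig:{}
  T[1,1] 'b' = {T1}  orig:{}
  T[2,2] 'a' = {A,T3}  orig:{A}
  T[3,3] 'c' = {T2}  orig:{}
  T[4,4] 'c' = {T2}  orig:{}
  T[5,5] 'c' = {T2}  orig:{}
  T[6,6] 'c' = {T2}  orig:{}
  T[7,7] 'd' = {T0}  orig:{}
  T[8,8] 'd' = {T0}  orig:{}
  T[9,9] 'd' = {T0}  orig:{}
  T[0,1] 'cb' = ∅
  T[1,2] 'ba' = ∅
  T[2,3] 'ac' = ∅
  T[3,4] 'cc' = {S}
  T[4,5] 'cc' = {S}
  T[5,6] 'cc' = {S}
  T[6,7] 'cd' = {B,C}
  T[7,8] 'dd' = ∅
  T[8,9] 'dd' = ∅
  T[0,2] 'cba' = ∅
  T[1,3] 'bac' = ∅
  T[2,4] 'acc' = ∅
  T[3,5] 'ccc' = ∅
  T[4,6] 'ccc' = ∅
  T[5,7] 'ccd' = {A,S}
  T[6,8] 'cdd' = ∅
  T[7,9] 'ddd' = ∅
  T[0,3] 'cbac' = ∅
  T[1,4] 'bacc' = ∅
  T[2,5] 'accc' = ∅
  T[3,6] 'cccc' = ∅
  T[4,7] 'cccd' = {S}
  T[5,8] 'ccdd' = {A}
  T[6,9] 'cddd' = ∅
  T[0,4] 'cbacc' = ∅
  T[1,5] 'baccc' = ∅
  T[2,6] 'acccc' = ∅
  T[3,7] 'ccccd' = ∅
  T[4,8] 'cccdd' = {A,S}
  T[5,9] 'ccddd' = ∅
  T[0,5] 'cbaccc' = ∅
  T[1,6] 'bacccc' = ∅
  T[2,7] 'accccd' = ∅
  T[3,8] 'ccccdd' = {S}
  T[4,9] 'cccddd' = {A}
  T[0,6] 'cbacccc' = ∅
  T[1,7] 'baccccd' = ∅
  T[2,8] 'accccdd' = ∅
  T[3,9] 'ccccddd' = {A,S}
  T[0,7] 'cbaccccd' = ∅
  T[1,8] 'baccccdd' = ∅
  T[2,9] 'accccddd' = {X4}  orig:{}
  T[0,8] 'cbaccccdd' = ∅
  T[1,9] 'baccccddd' = {B}
  T[0,9] 'cbaccccddd' = {S}

S ∈ T[0,9] ⇒ YES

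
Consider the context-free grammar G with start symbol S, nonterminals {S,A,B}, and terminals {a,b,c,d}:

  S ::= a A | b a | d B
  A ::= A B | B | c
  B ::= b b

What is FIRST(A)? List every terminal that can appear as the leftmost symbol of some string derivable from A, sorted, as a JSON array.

FIRST iteration:
pass 1:
  A via A→c: +{c}
  B via B→b b: +{b}
  S via S→a A: +{a}
  S via S→b a: +{b}
  S via S→d B: +{d}
  FIRST(S)={a,b,d}  FIRST(A)={c}  FIRST(B)={b}
pass 2:
  A via A→B: +{b}
  FIRST(S)={a,b,d}  FIRST(A)={b,c}  FIRST(B)={b}
pass 3: (stable)
  FIRST(S)={a,b,d}  FIRST(A)={b,c}  FIRST(B)={b}

FIRST(A) = ["b", "c"]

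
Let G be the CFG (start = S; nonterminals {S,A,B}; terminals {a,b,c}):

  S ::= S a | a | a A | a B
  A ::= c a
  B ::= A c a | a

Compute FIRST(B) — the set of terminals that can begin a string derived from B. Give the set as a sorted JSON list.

FIRST sets, iterate to fixpoint:
pass 1:
  A via A→c a: +{c}
  B via B→A c a: +{c}
  B via B→a: +{a}
  S via S→a: +{a}
  S: {a}  A: {c}  B: {a,c}
pass 2: — fixpoint
  S: {a}  A: {c}  B: {a,c}

FIRST(B) = ["a", "c"]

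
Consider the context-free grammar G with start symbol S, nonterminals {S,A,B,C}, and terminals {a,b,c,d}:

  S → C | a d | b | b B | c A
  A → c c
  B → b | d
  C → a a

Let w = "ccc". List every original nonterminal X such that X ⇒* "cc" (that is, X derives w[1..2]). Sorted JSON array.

CNF form of G:
  S -> T0 A | T1 T1 | T1 T2 | T3 B | b
  A -> T0 T0
  B -> b | d
  C -> T1 T1
  T0 -> c
  T1 -> a
  T2 -> d
  T3 -> b

CYK table (by increasing span) — only the sub-triangle for w[1..2]:
  cell(1,1) c: {T0}  orig:{}
  cell(2,2) c: {T0}  orig:{}
  cell(1,2) cc: {A}

Original NTs in T[1,2] deriving "cc": ["A"]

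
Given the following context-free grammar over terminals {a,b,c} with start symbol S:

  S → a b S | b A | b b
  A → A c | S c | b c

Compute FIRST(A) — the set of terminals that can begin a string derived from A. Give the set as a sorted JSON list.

FIRST sets, iterate to fixpoint:
[1]
  A via A→b c: +{b}
  S via S→a b S: +{a}
  S via S→b A: +{b}
  FIRST[S]={a,b}  FIRST[A]={b}
[2]
  A via A→S c: +{a}
  FIRST[S]={a,b}  FIRST[A]={a,b}
[3] done
  FIRST[S]={a,b}  FIRST[A]={a,b}

FIRST(A) = ["a", "b"]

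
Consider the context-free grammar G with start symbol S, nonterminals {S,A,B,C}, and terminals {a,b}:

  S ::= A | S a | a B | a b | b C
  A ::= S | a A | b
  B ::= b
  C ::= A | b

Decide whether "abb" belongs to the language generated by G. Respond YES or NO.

Convert to CNF:
  S -> S T0 | T0 A | T0 B | T0 T1 | T1 C | b
  A -> S T0 | T0 A | T0 B | T0 T1 | T1 C | b
  B -> b
  C -> S T0 | T0 A | T0 B | T0 T1 | T1 C | b
  T0 -> a
  T1 -> b

Fill CYK table bottom-up:
  cell(0,0) a: {T0}  orig:{}
  cell(1,1) b: {A,B,C,S,T1}  orig:{A,B,C,S}
  cell(2,2) b: {A,B,C,S,T1}  orig:{A,B,C,S}
  cell(0,1) ab: {A,C,S}
  cell(1,2) bb: {A,C,S}
  cell(0,2) abb: {A,C,S}

S ∈ T[0,2] ⇒ YES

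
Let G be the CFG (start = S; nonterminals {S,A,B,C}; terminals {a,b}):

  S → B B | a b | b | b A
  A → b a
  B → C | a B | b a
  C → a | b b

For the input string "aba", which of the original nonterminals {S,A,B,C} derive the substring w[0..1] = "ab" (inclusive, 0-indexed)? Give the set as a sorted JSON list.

Convert to CNF:
  S -> B B | T0 A | T1 T0 | b
  A -> T0 T1
  B -> T0 T0 | T0 T1 | T1 B | a
  C -> T0 T0 | a
  T0 -> b
  T1 -> a

CYK fill, restricted to cells inside w[0..1]:
  [0..0]={B,C,T1}  "a"  orig:{B,C}
  [1..1]={S,T0}  "b"  orig:{S}
  [0..1]={S}  "ab"

Original NTs in T[0,1] deriving "ab": ["S"]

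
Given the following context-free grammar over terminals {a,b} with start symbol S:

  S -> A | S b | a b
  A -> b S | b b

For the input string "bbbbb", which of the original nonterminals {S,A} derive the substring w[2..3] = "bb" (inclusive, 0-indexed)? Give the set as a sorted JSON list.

CNF form of G:
  S -> S T0 | T0 S | T0 T0 | T1 T0
  A -> T0 S | T0 T0
  T0 -> b
  T1 -> a

CYK fill (cells [i..j] with 2 ≤ i ≤ j ≤ 3 only):
  T[2,2] 'b' = {T0}  orig:{}
  T[3,3] 'b' = {T0}  orig:{}
  T[2,3] 'bb' = {A,S}

Original NTs in T[2,3] deriving "bb": ["A", "S"]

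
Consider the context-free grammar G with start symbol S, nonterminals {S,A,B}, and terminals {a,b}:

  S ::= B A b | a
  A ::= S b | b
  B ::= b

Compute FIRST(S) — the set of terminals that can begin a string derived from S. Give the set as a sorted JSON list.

Compute FIRST by fixpoint:
round 1:
  A via A→b: +{b}
  B via B→b: +{b}
  S via S→B A b: +{b}
  S via S→a: +{a}
  FIRST(S)={a,b}  FIRST(A)={b}  FIRST(B)={b}
round 2:
  A via A→S b: +{a}
  FIRST(S)={a,b}  FIRST(A)={a,b}  FIRST(B)={b}
round 3: (no change)
  FIRST(S)={a,b}  FIRST(A)={a,b}  FIRST(B)={b}

FIRST(S) = ["a", "b"]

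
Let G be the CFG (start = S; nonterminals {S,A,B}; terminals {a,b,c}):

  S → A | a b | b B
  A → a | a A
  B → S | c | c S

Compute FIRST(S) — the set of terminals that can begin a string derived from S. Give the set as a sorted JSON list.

FIRST iteration:
[1]
  A via A→a: +{a}
  B via B→c: +{c}
  S via S→A: +{a}
  S via S→b B: +{b}
  S: {a,b}  A: {a}  B: {c}
[2]
  B via B→S: +{a,b}
  S: {a,b}  A: {a}  B: {a,b,c}
[3] (no change)
  S: {a,b}  A: {a}  B: {a,b,c}

FIRST(S) = ["a", "b"]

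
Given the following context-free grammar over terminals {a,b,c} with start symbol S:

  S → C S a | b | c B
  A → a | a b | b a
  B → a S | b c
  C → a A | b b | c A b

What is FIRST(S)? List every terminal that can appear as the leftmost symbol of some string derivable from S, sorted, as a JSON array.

FIRST sets, iterate to fixpoint:
pass 1:
  A via A→a: +{a}
  A via A→b a: +{b}
  B via B→a S: +{a}
  B via B→b c: +{b}
  C via C→a A: +{a}
  C via C→b b: +{b}
  C via C→c A b: +{c}
  S via S→C S a: +{a,b,c}
  FIRST(S)={a,b,c}  FIRST(A)={a,b}  FIRST(B)={a,b}  FIRST(C)={a,b,c}
pass 2: done
  FIRST(S)={a,b,c}  FIRST(A)={a,b}  FIRST(B)={a,b}  FIRST(C)={a,b,c}

FIRST(S) = ["a", "b", "c"]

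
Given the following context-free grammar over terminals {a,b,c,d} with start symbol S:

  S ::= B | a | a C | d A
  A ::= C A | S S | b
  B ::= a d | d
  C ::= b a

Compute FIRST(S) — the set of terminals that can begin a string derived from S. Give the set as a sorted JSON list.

Compute FIRST by fixpoint:
[1]
  A via A→b: +{b}
  B via B→a d: +{a}
  B via B→d: +{d}
  C via C→b a: +{b}
  S via S→B: +{a,d}
  S: {a,d}  A: {b}  B: {a,d}  C: {b}
[2]
  A via A→S S: +{a,d}
  S: {a,d}  A: {a,b,d}  B: {a,d}  C: {b}
[3] done
  S: {a,d}  A: {a,b,d}  B: {a,d}  C: {b}

FIRST(S) = ["a", "d"]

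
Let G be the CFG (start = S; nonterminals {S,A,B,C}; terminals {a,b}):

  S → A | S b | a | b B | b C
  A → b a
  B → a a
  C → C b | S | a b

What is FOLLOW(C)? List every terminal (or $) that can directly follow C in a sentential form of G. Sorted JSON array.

Compute FIRST by fixpoint:
[1]
  A via A→b a: +{b}
  B via B→a a: +{a}
  C via C→a b: +{a}
  S via S→A: +{b}
  S via S→a: +{a}
  FIRST[S]={a,b}  FIRST[A]={b}  FIRST[B]={a}  FIRST[C]={a}
[2]
  C via C→S: +{b}
  FIRST[S]={a,b}  FIRST[A]={b}  FIRST[B]={a}  FIRST[C]={a,b}
[3] — fixpoint
  FIRST[S]={a,b}  FIRST[A]={b}  FIRST[B]={a}  FIRST[C]={a,b}

FOLLOW sets:
initialize: $ ∈ FOLLOW(S)
round 1:
  C→C b: FOLLOW(C) ⊇ FIRST(b) = {b}; new: +{b}
  C→S: FOLLOW(S) ⊇ FOLLOW(C) ⊇ {b}; new: +{b}
  S→A: FOLLOW(A) ⊇ FOLLOW(S) ⊇ {$,b}; new: +{$,b}
  S→b B: FOLLOW(B) ⊇ FOLLOW(S) ⊇ {$,b}; new: +{$,b}
  S→b C: FOLLOW(C) ⊇ FOLLOW(S) ⊇ {$,b}; new: +{$}
  FOLLOW[S]={$,b}  FOLLOW[A]={$,b}  FOLLOW[B]={$,b}  FOLLOW[C]={$,b}
round 2: done
  FOLLOW[S]={$,b}  FOLLOW[A]={$,b}  FOLLOW[B]={$,b}  FOLLOW[C]={$,b}

FOLLOW(C) = ["$", "b"]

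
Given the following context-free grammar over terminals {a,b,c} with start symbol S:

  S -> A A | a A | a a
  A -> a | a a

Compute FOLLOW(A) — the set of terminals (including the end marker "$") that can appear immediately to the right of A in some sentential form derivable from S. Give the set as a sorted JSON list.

FIRST sets, iterate to fixpoint:
pass 1:
  A via A→a: +{a}
  S via S→A A: +{a}
  FIRST(S)={a}  FIRST(A)={a}
pass 2: (no change)
  FIRST(S)={a}  FIRST(A)={a}

FOLLOW sets:
initialize: $ ∈ FOLLOW(S)
[1]
  S→A A: FOLLOW(A) ⊇ FIRST(A) = {a}; new: +{a}
  S→A A: FOLLOW(A) ⊇ FOLLOW(S) ⊇ {$}; new: +{$}
  S: {$}  A: {$,a}
[2] (no change)
  S: {$}  A: {$,a}

FOLLOW(A) = ["$", "a"]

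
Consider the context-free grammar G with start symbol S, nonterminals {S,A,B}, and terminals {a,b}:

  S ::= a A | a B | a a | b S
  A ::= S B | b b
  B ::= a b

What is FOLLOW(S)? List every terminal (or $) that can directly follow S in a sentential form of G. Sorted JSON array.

FIRST iteration:
iter 1:
  A via A→b b: +{b}
  B via B→a b: +{a}
  S via S→a A: +{a}
  S via S→b S: +{b}
  FIRST(S)={a,b}  FIRST(A)={b}  FIRST(B)={a}
iter 2:
  A via A→S B: +{a}
  FIRST(S)={a,b}  FIRST(A)={a,b}  FIRST(B)={a}
iter 3: (no change)
  FIRST(S)={a,b}  FIRST(A)={a,b}  FIRST(B)={a}

FOLLOW sets:
seed FOLLOW(S) with $
pass 1:
  A→S B: FOLLOW(S) ⊇ FIRST(B) = {a}; new: +{a}
  S→a A: FOLLOW(A) ⊇ FOLLOW(S) ⊇ {$,a}; new: +{$,a}
  S→a B: FOLLOW(B) ⊇ FOLLOW(S) ⊇ {$,a}; new: +{$,a}
  S: {$,a}  A: {$,a}  B: {$,a}
pass 2: (no change)
  S: {$,a}  A: {$,a}  B: {$,a}

FOLLOW(S) = ["$", "a"]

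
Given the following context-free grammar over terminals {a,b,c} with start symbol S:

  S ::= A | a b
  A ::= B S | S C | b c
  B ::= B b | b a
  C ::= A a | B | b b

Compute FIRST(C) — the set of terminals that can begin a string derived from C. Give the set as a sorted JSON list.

Compute FIRST by fixpoint:
iter 1:
  A via A→b c: +{b}
  B via B→b a: +{b}
  C via C→A a: +{b}
  S via S→A: +{b}
  S via S→a b: +{a}
  FIRST[S]={a,b}  FIRST[A]={b}  FIRST[B]={b}  FIRST[C]={b}
iter 2:
  A via A→S C: +{a}
  C via C→A a: +{a}
  FIRST[S]={a,b}  FIRST[A]={a,b}  FIRST[B]={b}  FIRST[C]={a,b}
iter 3: (no change)
  FIRST[S]={a,b}  FIRST[A]={a,b}  FIRST[B]={b}  FIRST[C]={a,b}

FIRST(C) = ["a", "b"]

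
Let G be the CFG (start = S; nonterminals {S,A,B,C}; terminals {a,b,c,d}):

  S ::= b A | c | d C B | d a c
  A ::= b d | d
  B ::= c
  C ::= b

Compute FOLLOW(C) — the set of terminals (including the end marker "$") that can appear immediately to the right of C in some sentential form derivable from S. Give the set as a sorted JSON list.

FIRST iteration:
[1]
  A via A→b d: +{b}
  A via A→d: +{d}
  B via B→c: +{c}
  C via C→b: +{b}
  S via S→b A: +{b}
  S via S→c: +{c}
  S via S→d C B: +{d}
  FIRST[S]={b,c,d}  FIRST[A]={b,d}  FIRST[B]={c}  FIRST[C]={b}
[2] — fixpoint
  FIRST[S]={b,c,d}  FIRST[A]={b,d}  FIRST[B]={c}  FIRST[C]={b}

FOLLOW iteration:
seed FOLLOW(S) with $
round 1:
  S→b A: FOLLOW(A) ⊇ FOLLOW(S) ⊇ {$}; new: +{$}
  S→d C B: FOLLOW(C) ⊇ FIRST(B) = {c}; new: +{c}
  S→d C B: FOLLOW(B) ⊇ FOLLOW(S) ⊇ {$}; new: +{$}
  FOLLOW[S]={$}  FOLLOW[A]={$}  FOLLOW[B]={$}  FOLLOW[C]={c}
round 2: (stable)
  FOLLOW[S]={$}  FOLLOW[A]={$}  FOLLOW[B]={$}  FOLLOW[C]={c}

FOLLOW(C) = ["c"]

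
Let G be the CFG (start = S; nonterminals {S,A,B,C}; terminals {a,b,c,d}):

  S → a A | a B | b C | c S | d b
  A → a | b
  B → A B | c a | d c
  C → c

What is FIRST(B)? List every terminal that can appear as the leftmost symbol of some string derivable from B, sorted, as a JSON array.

Compute FIRST by fixpoint:
[1]
  A via A→a: +{a}
  A via A→b: +{b}
  B via B→A B: +{a,b}
  B via B→c a: +{c}
  B via B→d c: +{d}
  C via C→c: +{c}
  S via S→a A: +{a}
  S via S→b C: +{b}
  S via S→c S: +{c}
  S via S→d b: +{d}
  FIRST[S]={a,b,c,d}  FIRST[A]={a,b}  FIRST[B]={a,b,c,d}  FIRST[C]={c}
[2] (no change)
  FIRST[S]={a,b,c,d}  FIRST[A]={a,b}  FIRST[B]={a,b,c,d}  FIRST[C]={c}

FIRST(B) = ["a", "b", "c", "d"]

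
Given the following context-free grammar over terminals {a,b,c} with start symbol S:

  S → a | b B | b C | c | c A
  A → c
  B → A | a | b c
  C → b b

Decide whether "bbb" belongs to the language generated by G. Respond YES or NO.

CNF form of G:
  S -> T0 B | T0 C | T1 A | a | c
  A -> c
  B -> T0 T1 | a | c
  C -> T0 T0
  T0 -> b
  T1 -> c

CYK fill:
  T[0,0] 'b' = {T0}  orig:{}
  T[1,1] 'b' = {T0}  orig:{}
  T[2,2] 'b' = {T0}  orig:{}
  T[0,1] 'bb' = {C}
  T[1,2] 'bb' = {C}
  T[0,2] 'bbb' = {S}

S ∈ T[0,2] ⇒ YES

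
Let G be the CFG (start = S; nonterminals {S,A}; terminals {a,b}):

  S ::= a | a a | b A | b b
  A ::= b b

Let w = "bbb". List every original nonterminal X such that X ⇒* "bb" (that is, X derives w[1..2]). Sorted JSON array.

CNF form of G:
  S -> T0 A | T0 T0 | T1 T1 | a
  A -> T0 T0
  T0 -> b
  T1 -> a

CYK fill — only the sub-triangle for w[1..2]:
  [1..1]={T0}  "b"  orig:{}
  [2..2]={T0}  "b"  orig:{}
  [1..2]={A,S}  "bb"

Original NTs in T[1,2] deriving "bb": ["A", "S"]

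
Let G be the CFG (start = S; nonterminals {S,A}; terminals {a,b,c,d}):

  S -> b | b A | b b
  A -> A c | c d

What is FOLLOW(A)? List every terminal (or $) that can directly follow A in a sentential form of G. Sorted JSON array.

FIRST iteration:
round 1:
  A via A→c d: +{c}
  S via S→b: +{b}
  S: {b}  A: {c}
round 2: — fixpoint
  S: {b}  A: {c}

FOLLOW iteration:
seed FOLLOW(S) with $
pass 1:
  A→A c: FOLLOW(A) ⊇ FIRST(c) = {c}; new: +{c}
  S→b A: FOLLOW(A) ⊇ FOLLOW(S) ⊇ {$}; new: +{$}
  S: {$}  A: {$,c}
pass 2: (stable)
  S: {$}  A: {$,c}

FOLLOW(A) = ["$", "c"]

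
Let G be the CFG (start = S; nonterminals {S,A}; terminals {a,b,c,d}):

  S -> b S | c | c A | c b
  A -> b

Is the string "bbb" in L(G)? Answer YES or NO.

Convert to CNF:
  S -> T0 S | T1 A | T1 T0 | c
  A -> b
  T0 -> b
  T1 -> c

CYK table (by increasing span):
  [0..0]={A,T0}  "b"  orig:{A}
  [1..1]={A,T0}  "b"  orig:{A}
  [2..2]={A,T0}  "b"  orig:{A}
  [0..1]=∅  "bb"
  [1..2]=∅  "bb"
  [0..2]=∅  "bbb"

S ∉ T[0,2] ⇒ NO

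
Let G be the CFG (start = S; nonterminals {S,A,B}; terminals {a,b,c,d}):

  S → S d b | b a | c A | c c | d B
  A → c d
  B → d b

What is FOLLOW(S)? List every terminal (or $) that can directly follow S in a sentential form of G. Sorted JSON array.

Compute FIRST by fixpoint:
pass 1:
  A via A→c d: +{c}
  B via B→d b: +{d}
  S via S→b a: +{b}
  S via S→c A: +{c}
  S via S→d B: +{d}
  FIRST(S)={b,c,d}  FIRST(A)={c}  FIRST(B)={d}
pass 2: done
  FIRST(S)={b,c,d}  FIRST(A)={c}  FIRST(B)={d}

Compute FOLLOW by fixpoint:
FOLLOW(S) := {$}
round 1:
  S→S d b: FOLLOW(S) ⊇ FIRST(d) = {d}; new: +{d}
  S→c A: FOLLOW(A) ⊇ FOLLOW(S) ⊇ {$,d}; new: +{$,d}
  S→d B: FOLLOW(B) ⊇ FOLLOW(S) ⊇ {$,d}; new: +{$,d}
  S: {$,d}  A: {$,d}  B: {$,d}
round 2: done
  S: {$,d}  A: {$,d}  B: {$,d}

FOLLOW(S) = ["$", "d"]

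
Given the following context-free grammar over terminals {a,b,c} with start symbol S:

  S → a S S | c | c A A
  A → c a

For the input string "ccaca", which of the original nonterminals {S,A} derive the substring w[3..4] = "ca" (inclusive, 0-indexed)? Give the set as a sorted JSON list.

Convert to CNF:
  S -> T0 X3 | T1 X2 | c
  A -> T0 T1
  T0 -> c
  T1 -> a
  X2 -> S S
  X3 -> A A

CYK table (by increasing span) (cells [i..j] with 3 ≤ i ≤ j ≤ 4 only):
  cell(3,3) c: {S,T0}  orig:{S}
  cell(4,4) a: {T1}  orig:{}
  cell(3,4) ca: {A}

Original NTs in T[3,4] deriving "ca": ["A"]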